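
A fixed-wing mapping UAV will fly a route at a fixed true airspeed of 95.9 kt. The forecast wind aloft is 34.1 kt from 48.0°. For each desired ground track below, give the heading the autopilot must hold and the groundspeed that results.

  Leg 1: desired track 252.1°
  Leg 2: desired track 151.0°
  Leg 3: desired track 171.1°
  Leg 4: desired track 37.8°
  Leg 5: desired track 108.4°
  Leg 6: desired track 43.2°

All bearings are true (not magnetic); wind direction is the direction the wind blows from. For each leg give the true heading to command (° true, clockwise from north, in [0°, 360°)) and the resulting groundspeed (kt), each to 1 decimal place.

Leg 1: heading=260.4°, groundspeed=126.0 kt
Leg 2: heading=130.7°, groundspeed=97.6 kt
Leg 3: heading=153.8°, groundspeed=110.2 kt
Leg 4: heading=41.4°, groundspeed=62.1 kt
Leg 5: heading=90.4°, groundspeed=74.4 kt
Leg 6: heading=44.9°, groundspeed=61.9 kt

Leg 1: desired track 252.1°; wind correction +8.3° → command heading 260.4°, groundspeed 126.0 kt
Leg 2: desired track 151.0°; wind correction -20.3° → command heading 130.7°, groundspeed 97.6 kt
Leg 3: desired track 171.1°; wind correction -17.3° → command heading 153.8°, groundspeed 110.2 kt
Leg 4: desired track 37.8°; wind correction +3.6° → command heading 41.4°, groundspeed 62.1 kt
Leg 5: desired track 108.4°; wind correction -18.0° → command heading 90.4°, groundspeed 74.4 kt
Leg 6: desired track 43.2°; wind correction +1.7° → command heading 44.9°, groundspeed 61.9 kt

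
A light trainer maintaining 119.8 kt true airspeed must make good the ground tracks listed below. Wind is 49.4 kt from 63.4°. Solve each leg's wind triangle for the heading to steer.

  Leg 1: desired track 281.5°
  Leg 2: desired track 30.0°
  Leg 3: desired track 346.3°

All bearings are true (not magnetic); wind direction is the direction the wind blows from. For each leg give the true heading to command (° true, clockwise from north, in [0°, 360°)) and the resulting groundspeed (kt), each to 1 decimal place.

Leg 1: desired track 281.5°; wind correction +14.7° → command heading 296.2°, groundspeed 154.7 kt
Leg 2: desired track 30.0°; wind correction +13.1° → command heading 43.1°, groundspeed 75.4 kt
Leg 3: desired track 346.3°; wind correction +23.7° → command heading 10.0°, groundspeed 98.7 kt

Leg 1: heading=296.2°, groundspeed=154.7 kt
Leg 2: heading=43.1°, groundspeed=75.4 kt
Leg 3: heading=10.0°, groundspeed=98.7 kt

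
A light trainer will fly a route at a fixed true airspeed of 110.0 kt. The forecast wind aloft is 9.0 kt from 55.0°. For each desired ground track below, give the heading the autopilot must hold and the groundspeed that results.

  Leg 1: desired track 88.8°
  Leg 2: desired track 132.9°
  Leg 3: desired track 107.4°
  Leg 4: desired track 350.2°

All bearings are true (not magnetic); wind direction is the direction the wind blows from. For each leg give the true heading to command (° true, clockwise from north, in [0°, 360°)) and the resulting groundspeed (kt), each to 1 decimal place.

Leg 1: heading=86.2°, groundspeed=102.4 kt
Leg 2: heading=128.3°, groundspeed=107.8 kt
Leg 3: heading=103.7°, groundspeed=104.3 kt
Leg 4: heading=354.4°, groundspeed=105.9 kt

Leg 1: desired track 88.8°; wind correction -2.6° → command heading 86.2°, groundspeed 102.4 kt
Leg 2: desired track 132.9°; wind correction -4.6° → command heading 128.3°, groundspeed 107.8 kt
Leg 3: desired track 107.4°; wind correction -3.7° → command heading 103.7°, groundspeed 104.3 kt
Leg 4: desired track 350.2°; wind correction +4.2° → command heading 354.4°, groundspeed 105.9 kt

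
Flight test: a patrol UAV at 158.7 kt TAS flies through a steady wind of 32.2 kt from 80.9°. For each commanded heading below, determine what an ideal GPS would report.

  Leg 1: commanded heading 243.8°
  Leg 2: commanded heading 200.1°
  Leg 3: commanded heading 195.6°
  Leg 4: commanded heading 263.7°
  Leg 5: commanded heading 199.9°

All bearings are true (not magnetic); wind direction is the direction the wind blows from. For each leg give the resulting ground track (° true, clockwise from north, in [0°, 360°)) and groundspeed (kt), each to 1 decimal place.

Leg 1: heading 243.8°; drift +2.9° → track 246.7°, groundspeed 189.7 kt
Leg 2: heading 200.1°; drift +9.2° → track 209.3°, groundspeed 176.7 kt
Leg 3: heading 195.6°; drift +9.6° → track 205.2°, groundspeed 174.6 kt
Leg 4: heading 263.7°; drift -0.5° → track 263.2°, groundspeed 190.9 kt
Leg 5: heading 199.9°; drift +9.2° → track 209.1°, groundspeed 176.6 kt

Leg 1: track=246.7°, groundspeed=189.7 kt
Leg 2: track=209.3°, groundspeed=176.7 kt
Leg 3: track=205.2°, groundspeed=174.6 kt
Leg 4: track=263.2°, groundspeed=190.9 kt
Leg 5: track=209.1°, groundspeed=176.6 kt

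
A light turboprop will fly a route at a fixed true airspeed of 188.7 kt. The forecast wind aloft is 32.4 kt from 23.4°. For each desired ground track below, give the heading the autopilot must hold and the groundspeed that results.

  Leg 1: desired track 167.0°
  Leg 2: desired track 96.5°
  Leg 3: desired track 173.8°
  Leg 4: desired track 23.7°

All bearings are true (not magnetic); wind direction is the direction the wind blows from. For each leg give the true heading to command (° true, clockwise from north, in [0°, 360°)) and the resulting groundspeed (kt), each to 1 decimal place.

Leg 1: heading=161.2°, groundspeed=213.8 kt
Leg 2: heading=87.0°, groundspeed=176.7 kt
Leg 3: heading=168.9°, groundspeed=216.2 kt
Leg 4: heading=23.6°, groundspeed=156.3 kt

Leg 1: desired track 167.0°; wind correction -5.8° → command heading 161.2°, groundspeed 213.8 kt
Leg 2: desired track 96.5°; wind correction -9.5° → command heading 87.0°, groundspeed 176.7 kt
Leg 3: desired track 173.8°; wind correction -4.9° → command heading 168.9°, groundspeed 216.2 kt
Leg 4: desired track 23.7°; wind correction -0.1° → command heading 23.6°, groundspeed 156.3 kt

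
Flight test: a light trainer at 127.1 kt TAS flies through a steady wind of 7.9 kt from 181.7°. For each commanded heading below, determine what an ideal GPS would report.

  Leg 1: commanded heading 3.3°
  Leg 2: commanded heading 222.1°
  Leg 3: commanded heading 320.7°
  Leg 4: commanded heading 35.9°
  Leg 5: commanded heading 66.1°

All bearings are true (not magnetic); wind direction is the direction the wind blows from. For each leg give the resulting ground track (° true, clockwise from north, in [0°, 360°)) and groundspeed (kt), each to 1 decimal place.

Leg 1: track=3.2°, groundspeed=135.0 kt
Leg 2: track=224.5°, groundspeed=121.2 kt
Leg 3: track=322.9°, groundspeed=133.2 kt
Leg 4: track=34.0°, groundspeed=133.7 kt
Leg 5: track=63.0°, groundspeed=130.7 kt

Leg 1: heading 3.3°; drift -0.1° → track 3.2°, groundspeed 135.0 kt
Leg 2: heading 222.1°; drift +2.4° → track 224.5°, groundspeed 121.2 kt
Leg 3: heading 320.7°; drift +2.2° → track 322.9°, groundspeed 133.2 kt
Leg 4: heading 35.9°; drift -1.9° → track 34.0°, groundspeed 133.7 kt
Leg 5: heading 66.1°; drift -3.1° → track 63.0°, groundspeed 130.7 kt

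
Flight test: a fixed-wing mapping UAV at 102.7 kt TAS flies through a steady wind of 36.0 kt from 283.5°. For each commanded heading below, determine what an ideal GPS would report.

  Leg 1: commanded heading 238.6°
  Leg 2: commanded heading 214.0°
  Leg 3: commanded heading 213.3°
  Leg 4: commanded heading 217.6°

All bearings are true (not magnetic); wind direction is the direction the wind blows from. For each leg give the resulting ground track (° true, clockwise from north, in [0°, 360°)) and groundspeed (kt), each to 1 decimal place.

Leg 1: heading 238.6°; drift -18.2° → track 220.4°, groundspeed 81.3 kt
Leg 2: heading 214.0°; drift -20.5° → track 193.5°, groundspeed 96.2 kt
Leg 3: heading 213.3°; drift -20.5° → track 192.8°, groundspeed 96.6 kt
Leg 4: heading 217.6°; drift -20.5° → track 197.1°, groundspeed 93.9 kt

Leg 1: track=220.4°, groundspeed=81.3 kt
Leg 2: track=193.5°, groundspeed=96.2 kt
Leg 3: track=192.8°, groundspeed=96.6 kt
Leg 4: track=197.1°, groundspeed=93.9 kt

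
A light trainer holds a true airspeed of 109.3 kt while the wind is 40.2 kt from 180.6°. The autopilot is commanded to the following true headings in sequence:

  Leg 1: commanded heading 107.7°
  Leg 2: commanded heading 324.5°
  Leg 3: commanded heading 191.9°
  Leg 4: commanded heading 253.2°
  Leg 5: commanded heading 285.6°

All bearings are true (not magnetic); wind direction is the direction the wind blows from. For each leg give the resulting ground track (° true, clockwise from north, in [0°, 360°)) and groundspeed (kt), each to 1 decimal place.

Leg 1: track=86.2°, groundspeed=104.8 kt
Leg 2: track=334.0°, groundspeed=143.7 kt
Leg 3: track=198.3°, groundspeed=70.3 kt
Leg 4: track=274.7°, groundspeed=104.6 kt
Leg 5: track=303.6°, groundspeed=125.8 kt

Leg 1: heading 107.7°; drift -21.5° → track 86.2°, groundspeed 104.8 kt
Leg 2: heading 324.5°; drift +9.5° → track 334.0°, groundspeed 143.7 kt
Leg 3: heading 191.9°; drift +6.4° → track 198.3°, groundspeed 70.3 kt
Leg 4: heading 253.2°; drift +21.5° → track 274.7°, groundspeed 104.6 kt
Leg 5: heading 285.6°; drift +18.0° → track 303.6°, groundspeed 125.8 kt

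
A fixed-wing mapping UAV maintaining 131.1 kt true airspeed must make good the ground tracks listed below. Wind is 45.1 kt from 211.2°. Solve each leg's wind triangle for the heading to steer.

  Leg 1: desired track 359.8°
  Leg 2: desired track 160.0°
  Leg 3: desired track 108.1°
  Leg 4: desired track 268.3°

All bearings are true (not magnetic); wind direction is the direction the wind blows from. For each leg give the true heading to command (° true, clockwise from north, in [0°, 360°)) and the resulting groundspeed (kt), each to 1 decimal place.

Leg 1: heading=349.5°, groundspeed=167.5 kt
Leg 2: heading=175.6°, groundspeed=98.0 kt
Leg 3: heading=127.7°, groundspeed=133.7 kt
Leg 4: heading=251.5°, groundspeed=101.0 kt

Leg 1: desired track 359.8°; wind correction -10.3° → command heading 349.5°, groundspeed 167.5 kt
Leg 2: desired track 160.0°; wind correction +15.6° → command heading 175.6°, groundspeed 98.0 kt
Leg 3: desired track 108.1°; wind correction +19.6° → command heading 127.7°, groundspeed 133.7 kt
Leg 4: desired track 268.3°; wind correction -16.8° → command heading 251.5°, groundspeed 101.0 kt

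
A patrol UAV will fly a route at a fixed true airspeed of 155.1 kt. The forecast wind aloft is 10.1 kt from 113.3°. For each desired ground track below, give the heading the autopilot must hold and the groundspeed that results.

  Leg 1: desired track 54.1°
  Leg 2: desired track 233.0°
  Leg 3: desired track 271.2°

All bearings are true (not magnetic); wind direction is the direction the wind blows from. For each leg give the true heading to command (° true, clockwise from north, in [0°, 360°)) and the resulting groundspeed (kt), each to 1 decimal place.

Leg 1: heading=57.3°, groundspeed=149.7 kt
Leg 2: heading=229.8°, groundspeed=159.9 kt
Leg 3: heading=269.8°, groundspeed=164.4 kt

Leg 1: desired track 54.1°; wind correction +3.2° → command heading 57.3°, groundspeed 149.7 kt
Leg 2: desired track 233.0°; wind correction -3.2° → command heading 229.8°, groundspeed 159.9 kt
Leg 3: desired track 271.2°; wind correction -1.4° → command heading 269.8°, groundspeed 164.4 kt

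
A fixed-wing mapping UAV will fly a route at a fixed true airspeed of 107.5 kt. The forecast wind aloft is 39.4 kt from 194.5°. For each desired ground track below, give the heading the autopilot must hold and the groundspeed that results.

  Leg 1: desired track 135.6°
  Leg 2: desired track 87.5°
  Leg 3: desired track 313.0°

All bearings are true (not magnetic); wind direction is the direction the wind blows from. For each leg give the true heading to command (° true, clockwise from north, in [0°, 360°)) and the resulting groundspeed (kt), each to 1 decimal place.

Leg 1: desired track 135.6°; wind correction +18.3° → command heading 153.9°, groundspeed 81.7 kt
Leg 2: desired track 87.5°; wind correction +20.5° → command heading 108.0°, groundspeed 112.2 kt
Leg 3: desired track 313.0°; wind correction -18.8° → command heading 294.2°, groundspeed 120.6 kt

Leg 1: heading=153.9°, groundspeed=81.7 kt
Leg 2: heading=108.0°, groundspeed=112.2 kt
Leg 3: heading=294.2°, groundspeed=120.6 kt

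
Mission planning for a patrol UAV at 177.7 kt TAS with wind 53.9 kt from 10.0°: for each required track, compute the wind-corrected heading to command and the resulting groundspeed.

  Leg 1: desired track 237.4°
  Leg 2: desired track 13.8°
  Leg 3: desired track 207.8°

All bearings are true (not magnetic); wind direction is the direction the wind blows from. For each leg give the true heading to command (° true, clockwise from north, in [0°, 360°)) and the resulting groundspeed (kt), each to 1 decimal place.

Leg 1: desired track 237.4°; wind correction +12.9° → command heading 250.3°, groundspeed 209.7 kt
Leg 2: desired track 13.8°; wind correction -1.2° → command heading 12.6°, groundspeed 123.9 kt
Leg 3: desired track 207.8°; wind correction +5.3° → command heading 213.1°, groundspeed 228.3 kt

Leg 1: heading=250.3°, groundspeed=209.7 kt
Leg 2: heading=12.6°, groundspeed=123.9 kt
Leg 3: heading=213.1°, groundspeed=228.3 kt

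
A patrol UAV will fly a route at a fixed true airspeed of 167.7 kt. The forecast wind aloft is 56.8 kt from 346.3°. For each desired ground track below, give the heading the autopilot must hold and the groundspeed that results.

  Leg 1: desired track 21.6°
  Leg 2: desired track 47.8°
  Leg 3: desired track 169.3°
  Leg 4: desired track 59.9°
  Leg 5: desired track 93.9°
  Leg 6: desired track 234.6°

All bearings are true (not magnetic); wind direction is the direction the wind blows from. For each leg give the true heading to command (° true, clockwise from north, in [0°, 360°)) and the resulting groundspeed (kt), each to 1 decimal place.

Leg 1: desired track 21.6°; wind correction -11.3° → command heading 10.3°, groundspeed 118.1 kt
Leg 2: desired track 47.8°; wind correction -17.3° → command heading 30.5°, groundspeed 133.0 kt
Leg 3: desired track 169.3°; wind correction +1.0° → command heading 170.3°, groundspeed 224.4 kt
Leg 4: desired track 59.9°; wind correction -19.0° → command heading 40.9°, groundspeed 142.6 kt
Leg 5: desired track 93.9°; wind correction -18.8° → command heading 75.1°, groundspeed 175.9 kt
Leg 6: desired track 234.6°; wind correction +18.3° → command heading 252.9°, groundspeed 180.2 kt

Leg 1: heading=10.3°, groundspeed=118.1 kt
Leg 2: heading=30.5°, groundspeed=133.0 kt
Leg 3: heading=170.3°, groundspeed=224.4 kt
Leg 4: heading=40.9°, groundspeed=142.6 kt
Leg 5: heading=75.1°, groundspeed=175.9 kt
Leg 6: heading=252.9°, groundspeed=180.2 kt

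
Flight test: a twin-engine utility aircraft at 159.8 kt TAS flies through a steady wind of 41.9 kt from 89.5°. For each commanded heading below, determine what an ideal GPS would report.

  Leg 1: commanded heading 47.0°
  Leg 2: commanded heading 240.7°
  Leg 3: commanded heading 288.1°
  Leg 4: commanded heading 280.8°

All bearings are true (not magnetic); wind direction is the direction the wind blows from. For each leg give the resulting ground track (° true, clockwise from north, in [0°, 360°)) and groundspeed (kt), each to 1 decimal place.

Leg 1: track=34.6°, groundspeed=132.0 kt
Leg 2: track=246.6°, groundspeed=197.6 kt
Leg 3: track=284.3°, groundspeed=200.0 kt
Leg 4: track=278.5°, groundspeed=201.1 kt

Leg 1: heading 47.0°; drift -12.4° → track 34.6°, groundspeed 132.0 kt
Leg 2: heading 240.7°; drift +5.9° → track 246.6°, groundspeed 197.6 kt
Leg 3: heading 288.1°; drift -3.8° → track 284.3°, groundspeed 200.0 kt
Leg 4: heading 280.8°; drift -2.3° → track 278.5°, groundspeed 201.1 kt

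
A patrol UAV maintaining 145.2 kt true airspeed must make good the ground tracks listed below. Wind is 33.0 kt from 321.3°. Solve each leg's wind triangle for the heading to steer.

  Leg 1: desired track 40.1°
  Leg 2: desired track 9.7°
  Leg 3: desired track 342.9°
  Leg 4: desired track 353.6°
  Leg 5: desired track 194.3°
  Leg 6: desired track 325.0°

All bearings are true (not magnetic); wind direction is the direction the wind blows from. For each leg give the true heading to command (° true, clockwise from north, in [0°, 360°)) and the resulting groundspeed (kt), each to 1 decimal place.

Leg 1: heading=27.2°, groundspeed=135.1 kt
Leg 2: heading=359.9°, groundspeed=121.2 kt
Leg 3: heading=338.1°, groundspeed=114.0 kt
Leg 4: heading=346.6°, groundspeed=116.2 kt
Leg 5: heading=204.8°, groundspeed=162.6 kt
Leg 6: heading=324.2°, groundspeed=112.3 kt

Leg 1: desired track 40.1°; wind correction -12.9° → command heading 27.2°, groundspeed 135.1 kt
Leg 2: desired track 9.7°; wind correction -9.8° → command heading 359.9°, groundspeed 121.2 kt
Leg 3: desired track 342.9°; wind correction -4.8° → command heading 338.1°, groundspeed 114.0 kt
Leg 4: desired track 353.6°; wind correction -7.0° → command heading 346.6°, groundspeed 116.2 kt
Leg 5: desired track 194.3°; wind correction +10.5° → command heading 204.8°, groundspeed 162.6 kt
Leg 6: desired track 325.0°; wind correction -0.8° → command heading 324.2°, groundspeed 112.3 kt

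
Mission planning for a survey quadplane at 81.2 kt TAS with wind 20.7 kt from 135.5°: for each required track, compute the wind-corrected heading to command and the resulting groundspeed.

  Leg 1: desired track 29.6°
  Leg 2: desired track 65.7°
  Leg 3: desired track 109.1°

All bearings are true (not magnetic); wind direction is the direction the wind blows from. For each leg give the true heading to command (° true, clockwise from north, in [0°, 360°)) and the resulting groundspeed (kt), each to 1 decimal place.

Leg 1: desired track 29.6°; wind correction +14.2° → command heading 43.8°, groundspeed 84.4 kt
Leg 2: desired track 65.7°; wind correction +13.8° → command heading 79.5°, groundspeed 71.7 kt
Leg 3: desired track 109.1°; wind correction +6.5° → command heading 115.6°, groundspeed 62.1 kt

Leg 1: heading=43.8°, groundspeed=84.4 kt
Leg 2: heading=79.5°, groundspeed=71.7 kt
Leg 3: heading=115.6°, groundspeed=62.1 kt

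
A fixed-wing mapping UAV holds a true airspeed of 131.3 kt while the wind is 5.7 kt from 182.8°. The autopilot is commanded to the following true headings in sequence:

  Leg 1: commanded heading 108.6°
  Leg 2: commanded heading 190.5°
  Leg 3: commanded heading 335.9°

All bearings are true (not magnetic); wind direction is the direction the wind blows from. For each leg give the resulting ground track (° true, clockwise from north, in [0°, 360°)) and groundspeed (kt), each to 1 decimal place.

Leg 1: heading 108.6°; drift -2.4° → track 106.2°, groundspeed 129.9 kt
Leg 2: heading 190.5°; drift +0.3° → track 190.8°, groundspeed 125.7 kt
Leg 3: heading 335.9°; drift +1.1° → track 337.0°, groundspeed 136.4 kt

Leg 1: track=106.2°, groundspeed=129.9 kt
Leg 2: track=190.8°, groundspeed=125.7 kt
Leg 3: track=337.0°, groundspeed=136.4 kt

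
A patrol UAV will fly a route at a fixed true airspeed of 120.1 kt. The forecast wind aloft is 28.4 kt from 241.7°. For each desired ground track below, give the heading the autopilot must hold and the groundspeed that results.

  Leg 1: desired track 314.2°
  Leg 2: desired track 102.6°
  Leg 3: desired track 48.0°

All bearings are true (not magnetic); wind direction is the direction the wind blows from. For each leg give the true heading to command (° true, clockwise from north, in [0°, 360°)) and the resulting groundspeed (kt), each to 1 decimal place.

Leg 1: heading=301.2°, groundspeed=108.5 kt
Leg 2: heading=111.5°, groundspeed=140.1 kt
Leg 3: heading=44.8°, groundspeed=147.5 kt

Leg 1: desired track 314.2°; wind correction -13.0° → command heading 301.2°, groundspeed 108.5 kt
Leg 2: desired track 102.6°; wind correction +8.9° → command heading 111.5°, groundspeed 140.1 kt
Leg 3: desired track 48.0°; wind correction -3.2° → command heading 44.8°, groundspeed 147.5 kt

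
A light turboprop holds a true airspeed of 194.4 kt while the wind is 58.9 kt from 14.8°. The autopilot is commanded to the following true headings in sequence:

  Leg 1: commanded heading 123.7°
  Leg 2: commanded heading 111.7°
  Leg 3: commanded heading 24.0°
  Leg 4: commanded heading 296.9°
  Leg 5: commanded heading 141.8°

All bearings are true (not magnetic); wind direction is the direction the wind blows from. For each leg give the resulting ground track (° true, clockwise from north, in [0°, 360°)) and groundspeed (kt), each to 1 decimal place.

Leg 1: heading 123.7°; drift +14.6° → track 138.3°, groundspeed 220.6 kt
Leg 2: heading 111.7°; drift +16.2° → track 127.9°, groundspeed 209.8 kt
Leg 3: heading 24.0°; drift +4.0° → track 28.0°, groundspeed 136.6 kt
Leg 4: heading 296.9°; drift -17.6° → track 279.3°, groundspeed 190.9 kt
Leg 5: heading 141.8°; drift +11.6° → track 153.4°, groundspeed 234.6 kt

Leg 1: track=138.3°, groundspeed=220.6 kt
Leg 2: track=127.9°, groundspeed=209.8 kt
Leg 3: track=28.0°, groundspeed=136.6 kt
Leg 4: track=279.3°, groundspeed=190.9 kt
Leg 5: track=153.4°, groundspeed=234.6 kt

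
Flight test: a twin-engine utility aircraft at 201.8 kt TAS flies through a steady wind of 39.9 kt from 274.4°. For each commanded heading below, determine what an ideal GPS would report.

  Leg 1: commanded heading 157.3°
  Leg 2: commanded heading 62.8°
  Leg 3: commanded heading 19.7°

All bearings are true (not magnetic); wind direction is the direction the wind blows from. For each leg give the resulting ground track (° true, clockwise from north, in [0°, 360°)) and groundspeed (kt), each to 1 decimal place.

Leg 1: heading 157.3°; drift -9.2° → track 148.1°, groundspeed 222.8 kt
Leg 2: heading 62.8°; drift +5.1° → track 67.9°, groundspeed 236.7 kt
Leg 3: heading 19.7°; drift +10.3° → track 30.0°, groundspeed 215.8 kt

Leg 1: track=148.1°, groundspeed=222.8 kt
Leg 2: track=67.9°, groundspeed=236.7 kt
Leg 3: track=30.0°, groundspeed=215.8 kt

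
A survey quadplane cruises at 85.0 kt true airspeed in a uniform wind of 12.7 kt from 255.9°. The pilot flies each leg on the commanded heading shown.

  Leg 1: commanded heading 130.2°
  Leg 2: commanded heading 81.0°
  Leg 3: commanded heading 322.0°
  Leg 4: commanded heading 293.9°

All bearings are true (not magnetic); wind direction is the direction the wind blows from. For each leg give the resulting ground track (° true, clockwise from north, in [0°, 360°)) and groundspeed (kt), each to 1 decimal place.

Leg 1: heading 130.2°; drift -6.4° → track 123.8°, groundspeed 93.0 kt
Leg 2: heading 81.0°; drift -0.7° → track 80.3°, groundspeed 97.7 kt
Leg 3: heading 322.0°; drift +8.3° → track 330.3°, groundspeed 80.7 kt
Leg 4: heading 293.9°; drift +6.0° → track 299.9°, groundspeed 75.4 kt

Leg 1: track=123.8°, groundspeed=93.0 kt
Leg 2: track=80.3°, groundspeed=97.7 kt
Leg 3: track=330.3°, groundspeed=80.7 kt
Leg 4: track=299.9°, groundspeed=75.4 kt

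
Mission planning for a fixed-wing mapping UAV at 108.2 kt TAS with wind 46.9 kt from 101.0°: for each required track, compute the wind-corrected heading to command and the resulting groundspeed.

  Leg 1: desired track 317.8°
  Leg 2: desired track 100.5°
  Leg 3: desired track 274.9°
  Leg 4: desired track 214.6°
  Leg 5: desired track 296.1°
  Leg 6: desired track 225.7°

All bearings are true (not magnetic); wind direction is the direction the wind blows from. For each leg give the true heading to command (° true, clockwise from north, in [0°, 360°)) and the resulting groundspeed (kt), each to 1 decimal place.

Leg 1: desired track 317.8°; wind correction +15.0° → command heading 332.8°, groundspeed 142.0 kt
Leg 2: desired track 100.5°; wind correction +0.2° → command heading 100.7°, groundspeed 61.3 kt
Leg 3: desired track 274.9°; wind correction -2.6° → command heading 272.3°, groundspeed 154.7 kt
Leg 4: desired track 214.6°; wind correction -23.4° → command heading 191.2°, groundspeed 118.1 kt
Leg 5: desired track 296.1°; wind correction +6.5° → command heading 302.6°, groundspeed 152.8 kt
Leg 6: desired track 225.7°; wind correction -20.9° → command heading 204.8°, groundspeed 127.8 kt

Leg 1: heading=332.8°, groundspeed=142.0 kt
Leg 2: heading=100.7°, groundspeed=61.3 kt
Leg 3: heading=272.3°, groundspeed=154.7 kt
Leg 4: heading=191.2°, groundspeed=118.1 kt
Leg 5: heading=302.6°, groundspeed=152.8 kt
Leg 6: heading=204.8°, groundspeed=127.8 kt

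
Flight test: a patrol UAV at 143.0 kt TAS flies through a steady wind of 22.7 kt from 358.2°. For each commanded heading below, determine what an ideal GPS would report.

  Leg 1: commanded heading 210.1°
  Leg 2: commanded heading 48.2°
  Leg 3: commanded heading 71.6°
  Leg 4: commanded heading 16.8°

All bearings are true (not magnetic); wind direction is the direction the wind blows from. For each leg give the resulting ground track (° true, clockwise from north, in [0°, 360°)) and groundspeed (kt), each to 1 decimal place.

Leg 1: track=205.9°, groundspeed=162.7 kt
Leg 2: track=55.9°, groundspeed=129.6 kt
Leg 3: track=80.7°, groundspeed=138.2 kt
Leg 4: track=20.2°, groundspeed=121.7 kt

Leg 1: heading 210.1°; drift -4.2° → track 205.9°, groundspeed 162.7 kt
Leg 2: heading 48.2°; drift +7.7° → track 55.9°, groundspeed 129.6 kt
Leg 3: heading 71.6°; drift +9.1° → track 80.7°, groundspeed 138.2 kt
Leg 4: heading 16.8°; drift +3.4° → track 20.2°, groundspeed 121.7 kt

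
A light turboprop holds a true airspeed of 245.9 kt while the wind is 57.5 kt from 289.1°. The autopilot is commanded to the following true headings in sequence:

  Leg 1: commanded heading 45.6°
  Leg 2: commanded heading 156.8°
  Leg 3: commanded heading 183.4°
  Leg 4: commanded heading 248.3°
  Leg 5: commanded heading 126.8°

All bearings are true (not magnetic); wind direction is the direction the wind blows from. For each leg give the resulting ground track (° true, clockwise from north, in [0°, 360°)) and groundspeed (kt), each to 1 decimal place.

Leg 1: heading 45.6°; drift +10.7° → track 56.3°, groundspeed 276.4 kt
Leg 2: heading 156.8°; drift -8.5° → track 148.3°, groundspeed 287.8 kt
Leg 3: heading 183.4°; drift -12.0° → track 171.4°, groundspeed 267.3 kt
Leg 4: heading 248.3°; drift -10.5° → track 237.8°, groundspeed 205.8 kt
Leg 5: heading 126.8°; drift -3.3° → track 123.5°, groundspeed 301.2 kt

Leg 1: track=56.3°, groundspeed=276.4 kt
Leg 2: track=148.3°, groundspeed=287.8 kt
Leg 3: track=171.4°, groundspeed=267.3 kt
Leg 4: track=237.8°, groundspeed=205.8 kt
Leg 5: track=123.5°, groundspeed=301.2 kt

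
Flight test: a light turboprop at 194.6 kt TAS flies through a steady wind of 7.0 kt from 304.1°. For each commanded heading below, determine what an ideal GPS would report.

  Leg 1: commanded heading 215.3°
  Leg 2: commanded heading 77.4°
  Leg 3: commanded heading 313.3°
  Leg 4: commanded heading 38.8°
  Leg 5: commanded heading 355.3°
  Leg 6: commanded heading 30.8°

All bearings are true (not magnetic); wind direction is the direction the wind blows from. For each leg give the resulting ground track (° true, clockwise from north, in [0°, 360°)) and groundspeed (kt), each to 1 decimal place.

Leg 1: heading 215.3°; drift -2.1° → track 213.2°, groundspeed 194.6 kt
Leg 2: heading 77.4°; drift +1.5° → track 78.9°, groundspeed 199.5 kt
Leg 3: heading 313.3°; drift +0.3° → track 313.6°, groundspeed 187.7 kt
Leg 4: heading 38.8°; drift +2.0° → track 40.8°, groundspeed 195.3 kt
Leg 5: heading 355.3°; drift +1.6° → track 356.9°, groundspeed 190.3 kt
Leg 6: heading 30.8°; drift +2.1° → track 32.9°, groundspeed 194.3 kt

Leg 1: track=213.2°, groundspeed=194.6 kt
Leg 2: track=78.9°, groundspeed=199.5 kt
Leg 3: track=313.6°, groundspeed=187.7 kt
Leg 4: track=40.8°, groundspeed=195.3 kt
Leg 5: track=356.9°, groundspeed=190.3 kt
Leg 6: track=32.9°, groundspeed=194.3 kt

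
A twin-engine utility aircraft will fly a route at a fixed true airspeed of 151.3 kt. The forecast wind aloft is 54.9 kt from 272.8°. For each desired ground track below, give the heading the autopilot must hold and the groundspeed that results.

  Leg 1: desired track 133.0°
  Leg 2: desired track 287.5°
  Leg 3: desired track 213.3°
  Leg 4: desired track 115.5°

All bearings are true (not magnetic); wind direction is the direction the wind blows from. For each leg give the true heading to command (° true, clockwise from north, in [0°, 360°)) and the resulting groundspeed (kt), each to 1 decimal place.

Leg 1: desired track 133.0°; wind correction +13.5° → command heading 146.5°, groundspeed 189.0 kt
Leg 2: desired track 287.5°; wind correction -5.3° → command heading 282.2°, groundspeed 97.6 kt
Leg 3: desired track 213.3°; wind correction +18.2° → command heading 231.5°, groundspeed 115.9 kt
Leg 4: desired track 115.5°; wind correction +8.0° → command heading 123.5°, groundspeed 200.5 kt

Leg 1: heading=146.5°, groundspeed=189.0 kt
Leg 2: heading=282.2°, groundspeed=97.6 kt
Leg 3: heading=231.5°, groundspeed=115.9 kt
Leg 4: heading=123.5°, groundspeed=200.5 kt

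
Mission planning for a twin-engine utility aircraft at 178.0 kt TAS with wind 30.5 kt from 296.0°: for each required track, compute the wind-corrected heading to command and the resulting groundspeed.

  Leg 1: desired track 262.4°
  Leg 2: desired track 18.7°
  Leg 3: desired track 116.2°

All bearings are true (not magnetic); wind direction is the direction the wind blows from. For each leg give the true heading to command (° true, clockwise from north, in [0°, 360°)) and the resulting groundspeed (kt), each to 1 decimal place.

Leg 1: desired track 262.4°; wind correction +5.4° → command heading 267.8°, groundspeed 151.8 kt
Leg 2: desired track 18.7°; wind correction -9.8° → command heading 8.9°, groundspeed 171.5 kt
Leg 3: desired track 116.2°; wind correction +0.0° → command heading 116.2°, groundspeed 208.5 kt

Leg 1: heading=267.8°, groundspeed=151.8 kt
Leg 2: heading=8.9°, groundspeed=171.5 kt
Leg 3: heading=116.2°, groundspeed=208.5 kt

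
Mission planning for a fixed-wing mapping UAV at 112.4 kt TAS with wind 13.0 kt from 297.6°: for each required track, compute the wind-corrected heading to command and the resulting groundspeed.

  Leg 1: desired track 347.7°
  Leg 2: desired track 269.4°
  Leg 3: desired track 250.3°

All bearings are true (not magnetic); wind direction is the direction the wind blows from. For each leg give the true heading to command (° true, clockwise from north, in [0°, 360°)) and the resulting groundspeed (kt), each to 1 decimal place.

Leg 1: heading=342.6°, groundspeed=103.6 kt
Leg 2: heading=272.5°, groundspeed=100.8 kt
Leg 3: heading=255.2°, groundspeed=103.2 kt

Leg 1: desired track 347.7°; wind correction -5.1° → command heading 342.6°, groundspeed 103.6 kt
Leg 2: desired track 269.4°; wind correction +3.1° → command heading 272.5°, groundspeed 100.8 kt
Leg 3: desired track 250.3°; wind correction +4.9° → command heading 255.2°, groundspeed 103.2 kt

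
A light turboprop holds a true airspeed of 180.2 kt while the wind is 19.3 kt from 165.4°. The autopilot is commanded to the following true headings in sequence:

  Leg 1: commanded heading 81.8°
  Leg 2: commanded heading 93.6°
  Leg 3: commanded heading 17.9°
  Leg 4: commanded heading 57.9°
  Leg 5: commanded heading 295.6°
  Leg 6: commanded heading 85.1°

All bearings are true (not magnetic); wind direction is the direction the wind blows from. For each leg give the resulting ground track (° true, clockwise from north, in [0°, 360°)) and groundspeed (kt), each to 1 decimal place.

Leg 1: heading 81.8°; drift -6.1° → track 75.7°, groundspeed 179.1 kt
Leg 2: heading 93.6°; drift -6.0° → track 87.6°, groundspeed 175.1 kt
Leg 3: heading 17.9°; drift -3.0° → track 14.9°, groundspeed 196.8 kt
Leg 4: heading 57.9°; drift -5.7° → track 52.2°, groundspeed 186.9 kt
Leg 5: heading 295.6°; drift +4.4° → track 300.0°, groundspeed 193.2 kt
Leg 6: heading 85.1°; drift -6.1° → track 79.0°, groundspeed 178.0 kt

Leg 1: track=75.7°, groundspeed=179.1 kt
Leg 2: track=87.6°, groundspeed=175.1 kt
Leg 3: track=14.9°, groundspeed=196.8 kt
Leg 4: track=52.2°, groundspeed=186.9 kt
Leg 5: track=300.0°, groundspeed=193.2 kt
Leg 6: track=79.0°, groundspeed=178.0 kt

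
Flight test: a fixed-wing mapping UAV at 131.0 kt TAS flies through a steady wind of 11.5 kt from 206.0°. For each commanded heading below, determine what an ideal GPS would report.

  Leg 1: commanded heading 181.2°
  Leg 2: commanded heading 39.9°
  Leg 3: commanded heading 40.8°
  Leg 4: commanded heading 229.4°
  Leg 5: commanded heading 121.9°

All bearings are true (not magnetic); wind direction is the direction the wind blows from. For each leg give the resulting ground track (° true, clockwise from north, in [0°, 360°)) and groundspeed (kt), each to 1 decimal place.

Leg 1: track=178.9°, groundspeed=120.7 kt
Leg 2: track=38.8°, groundspeed=142.2 kt
Leg 3: track=39.6°, groundspeed=142.1 kt
Leg 4: track=231.6°, groundspeed=120.5 kt
Leg 5: track=116.9°, groundspeed=130.3 kt

Leg 1: heading 181.2°; drift -2.3° → track 178.9°, groundspeed 120.7 kt
Leg 2: heading 39.9°; drift -1.1° → track 38.8°, groundspeed 142.2 kt
Leg 3: heading 40.8°; drift -1.2° → track 39.6°, groundspeed 142.1 kt
Leg 4: heading 229.4°; drift +2.2° → track 231.6°, groundspeed 120.5 kt
Leg 5: heading 121.9°; drift -5.0° → track 116.9°, groundspeed 130.3 kt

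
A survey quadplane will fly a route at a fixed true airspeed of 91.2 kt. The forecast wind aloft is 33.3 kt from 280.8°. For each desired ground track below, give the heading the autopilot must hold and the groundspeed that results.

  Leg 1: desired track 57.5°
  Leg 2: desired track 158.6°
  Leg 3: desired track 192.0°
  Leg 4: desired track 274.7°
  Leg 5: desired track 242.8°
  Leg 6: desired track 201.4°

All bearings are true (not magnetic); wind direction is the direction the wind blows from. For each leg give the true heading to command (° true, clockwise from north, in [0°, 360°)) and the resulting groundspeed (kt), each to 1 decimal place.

Leg 1: desired track 57.5°; wind correction -14.5° → command heading 43.0°, groundspeed 112.5 kt
Leg 2: desired track 158.6°; wind correction +18.0° → command heading 176.6°, groundspeed 104.5 kt
Leg 3: desired track 192.0°; wind correction +21.4° → command heading 213.4°, groundspeed 84.2 kt
Leg 4: desired track 274.7°; wind correction +2.2° → command heading 276.9°, groundspeed 58.0 kt
Leg 5: desired track 242.8°; wind correction +13.0° → command heading 255.8°, groundspeed 62.6 kt
Leg 6: desired track 201.4°; wind correction +21.0° → command heading 222.4°, groundspeed 79.0 kt

Leg 1: heading=43.0°, groundspeed=112.5 kt
Leg 2: heading=176.6°, groundspeed=104.5 kt
Leg 3: heading=213.4°, groundspeed=84.2 kt
Leg 4: heading=276.9°, groundspeed=58.0 kt
Leg 5: heading=255.8°, groundspeed=62.6 kt
Leg 6: heading=222.4°, groundspeed=79.0 kt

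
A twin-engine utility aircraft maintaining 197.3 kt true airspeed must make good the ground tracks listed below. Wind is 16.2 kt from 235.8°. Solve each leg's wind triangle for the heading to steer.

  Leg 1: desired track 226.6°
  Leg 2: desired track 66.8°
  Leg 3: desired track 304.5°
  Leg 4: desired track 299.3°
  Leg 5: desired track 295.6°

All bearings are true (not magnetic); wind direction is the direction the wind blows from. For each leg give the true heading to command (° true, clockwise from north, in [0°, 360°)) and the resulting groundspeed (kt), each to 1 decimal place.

Leg 1: heading=227.4°, groundspeed=181.3 kt
Leg 2: heading=67.7°, groundspeed=213.2 kt
Leg 3: heading=300.1°, groundspeed=190.8 kt
Leg 4: heading=295.1°, groundspeed=189.5 kt
Leg 5: heading=291.5°, groundspeed=188.7 kt

Leg 1: desired track 226.6°; wind correction +0.8° → command heading 227.4°, groundspeed 181.3 kt
Leg 2: desired track 66.8°; wind correction +0.9° → command heading 67.7°, groundspeed 213.2 kt
Leg 3: desired track 304.5°; wind correction -4.4° → command heading 300.1°, groundspeed 190.8 kt
Leg 4: desired track 299.3°; wind correction -4.2° → command heading 295.1°, groundspeed 189.5 kt
Leg 5: desired track 295.6°; wind correction -4.1° → command heading 291.5°, groundspeed 188.7 kt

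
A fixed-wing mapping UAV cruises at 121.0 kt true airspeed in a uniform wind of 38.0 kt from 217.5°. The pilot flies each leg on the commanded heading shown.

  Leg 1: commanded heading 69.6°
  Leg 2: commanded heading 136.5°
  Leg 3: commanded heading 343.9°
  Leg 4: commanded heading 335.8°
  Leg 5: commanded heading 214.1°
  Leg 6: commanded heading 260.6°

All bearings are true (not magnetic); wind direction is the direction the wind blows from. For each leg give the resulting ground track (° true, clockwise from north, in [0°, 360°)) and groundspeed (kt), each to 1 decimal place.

Leg 1: track=62.1°, groundspeed=154.5 kt
Leg 2: track=118.4°, groundspeed=121.0 kt
Leg 3: track=355.9°, groundspeed=146.8 kt
Leg 4: track=349.3°, groundspeed=143.0 kt
Leg 5: track=212.5°, groundspeed=83.1 kt
Leg 6: track=276.2°, groundspeed=96.8 kt

Leg 1: heading 69.6°; drift -7.5° → track 62.1°, groundspeed 154.5 kt
Leg 2: heading 136.5°; drift -18.1° → track 118.4°, groundspeed 121.0 kt
Leg 3: heading 343.9°; drift +12.0° → track 355.9°, groundspeed 146.8 kt
Leg 4: heading 335.8°; drift +13.5° → track 349.3°, groundspeed 143.0 kt
Leg 5: heading 214.1°; drift -1.6° → track 212.5°, groundspeed 83.1 kt
Leg 6: heading 260.6°; drift +15.6° → track 276.2°, groundspeed 96.8 kt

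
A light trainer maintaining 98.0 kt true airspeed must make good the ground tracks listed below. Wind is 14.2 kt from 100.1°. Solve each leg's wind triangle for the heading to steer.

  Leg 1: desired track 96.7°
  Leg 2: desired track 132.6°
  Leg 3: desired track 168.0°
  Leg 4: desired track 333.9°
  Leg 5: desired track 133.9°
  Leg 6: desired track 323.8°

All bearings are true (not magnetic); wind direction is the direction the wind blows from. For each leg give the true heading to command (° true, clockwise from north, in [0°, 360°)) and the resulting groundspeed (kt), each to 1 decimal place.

Leg 1: desired track 96.7°; wind correction +0.5° → command heading 97.2°, groundspeed 83.8 kt
Leg 2: desired track 132.6°; wind correction -4.5° → command heading 128.1°, groundspeed 85.7 kt
Leg 3: desired track 168.0°; wind correction -7.7° → command heading 160.3°, groundspeed 91.8 kt
Leg 4: desired track 333.9°; wind correction +6.7° → command heading 340.6°, groundspeed 105.7 kt
Leg 5: desired track 133.9°; wind correction -4.6° → command heading 129.3°, groundspeed 85.9 kt
Leg 6: desired track 323.8°; wind correction +5.7° → command heading 329.5°, groundspeed 107.8 kt

Leg 1: heading=97.2°, groundspeed=83.8 kt
Leg 2: heading=128.1°, groundspeed=85.7 kt
Leg 3: heading=160.3°, groundspeed=91.8 kt
Leg 4: heading=340.6°, groundspeed=105.7 kt
Leg 5: heading=129.3°, groundspeed=85.9 kt
Leg 6: heading=329.5°, groundspeed=107.8 kt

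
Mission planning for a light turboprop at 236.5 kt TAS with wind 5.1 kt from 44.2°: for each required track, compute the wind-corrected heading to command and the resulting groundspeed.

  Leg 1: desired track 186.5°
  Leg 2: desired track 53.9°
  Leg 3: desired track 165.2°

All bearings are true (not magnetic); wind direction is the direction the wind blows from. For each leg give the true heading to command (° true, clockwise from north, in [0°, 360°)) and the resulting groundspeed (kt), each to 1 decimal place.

Leg 1: desired track 186.5°; wind correction -0.8° → command heading 185.7°, groundspeed 240.5 kt
Leg 2: desired track 53.9°; wind correction -0.2° → command heading 53.7°, groundspeed 231.5 kt
Leg 3: desired track 165.2°; wind correction -1.1° → command heading 164.1°, groundspeed 239.1 kt

Leg 1: heading=185.7°, groundspeed=240.5 kt
Leg 2: heading=53.7°, groundspeed=231.5 kt
Leg 3: heading=164.1°, groundspeed=239.1 kt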